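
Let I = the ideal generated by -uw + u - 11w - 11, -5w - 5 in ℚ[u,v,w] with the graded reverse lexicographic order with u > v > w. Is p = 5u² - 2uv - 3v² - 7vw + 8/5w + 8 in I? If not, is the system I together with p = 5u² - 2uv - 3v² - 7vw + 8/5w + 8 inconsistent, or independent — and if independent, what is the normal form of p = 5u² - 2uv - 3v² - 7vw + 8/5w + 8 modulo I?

First compute the reduced Gröbner basis of I by Buchberger's algorithm.
f_1 = -uw + u - 11w - 11, LT = uw.
f_2 = -5w - 5, LT = w.

S(f_1,f_2): lcm = uw. S = -2u + 11w + 11.
  leading term u: no divisor's leading term divides it; move -2u to the remainder.
  leading term w: subtract (-11/5)·f_2 from 11w + 11 → 0
  remainder -2u ≠ 0; add h_3 = -2u to the basis.

S(f_1,h_3): lcm = uw. S = -u + 11w + 11.
  leading term u: subtract (½)·h_3 from -u + 11w + 11 → 11w + 11
  leading term w: subtract (-11/5)·f_2 from 11w + 11 → 0
  remainder 0.

S(f_2,h_3): leading monomials are coprime, so the S-polynomial reduces to 0 (Buchberger's first criterion).
Every S-polynomial of the final basis reduces to 0, so we have a Gröbner basis.
Inter-reduce: drop elements whose leading term is divisible by another's, tail-reduce, and make monic.
Reduced Gröbner basis: {u, w + 1}.
Label its elements g_1 = u, g_2 = w + 1.

Reduce p = 5u² - 2uv - 3v² - 7vw + 8/5w + 8 modulo G:
  leading term u²: subtract (5u)·g_1 from 5u² - 2uv - 3v² - 7vw + 8/5w + 8 → -2uv - 3v² - 7vw + 8/5w + 8
  leading term uv: subtract (-2v)·g_1 from -2uv - 3v² - 7vw + 8/5w + 8 → -3v² - 7vw + 8/5w + 8
  leading term v²: no divisor's leading term divides it; move -3v² to the remainder.
  leading term vw: subtract (-7v)·g_2 from -7vw + 8/5w + 8 → 7v + 8/5w + 8
  leading term v: no divisor's leading term divides it; move 7v to the remainder.
  leading term w: subtract (8/5)·g_2 from 8/5w + 8 → 32/5
  leading term 1: no divisor's leading term divides it; move 32/5 to the remainder.
  normal form = -3v² + 7v + 32/5.
The normal form is nonzero, so p ∉ I. Since p minus its normal form lies in I, I + (p) = I + (r) where r = -3v² + 7v + 32/5; decide whether this ideal is the whole ring.
Run Buchberger on G together with r (pairs among the g_i already reduce to 0 since G is a Gröbner basis):
g_1 = u, LT = u.
g_2 = w + 1, LT = w.
r = -3v² + 7v + 32/5, LT = v².

S(g_1,g_2): leading monomials are coprime, so the S-polynomial reduces to 0 (Buchberger's first criterion).
S(g_1,r): leading monomials are coprime, so the S-polynomial reduces to 0 (Buchberger's first criterion).
S(g_2,r): leading monomials are coprime, so the S-polynomial reduces to 0 (Buchberger's first criterion).
Every S-polynomial of the final basis reduces to 0, so we have a Gröbner basis.
Inter-reduce: drop elements whose leading term is divisible by another's, tail-reduce, and make monic.
Reduced Gröbner basis: {v² - 7/3v - 32/15, u, w + 1}.
The reduced Gröbner basis of I + (p) is {v² - 7/3v - 32/15, u, w + 1} ≠ {1}, a proper ideal, so the enlarged system stays consistent: p is independent of I, with normal form -3v² + 7v + 32/5.

5u² - 2uv - 3v² - 7vw + 8/5w + 8 is independent of I; its normal form modulo I is -3v² + 7v + 32/5.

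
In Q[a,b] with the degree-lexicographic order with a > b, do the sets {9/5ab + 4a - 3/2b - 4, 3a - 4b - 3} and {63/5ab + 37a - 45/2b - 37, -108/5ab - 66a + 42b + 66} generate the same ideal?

Yes, the ideals are equal.

Equality of ideals is decidable: compute both reduced Gröbner bases (unique for the ordering) and check whether they agree.
Buchberger on the first generating set:
f_1 = 9/5ab + 4a - 3/2b - 4, LT = ab.
f_2 = 3a - 4b - 3, LT = a.

S(f_1,f_2): lcm = ab. S = 4/3b^2 + 20/9a + 1/6b - 20/9.
  leading term b^2: no divisor's leading term divides it; move 4/3b^2 to the remainder.
  leading term a: subtract (20/27)·f_2 from 20/9a + 1/6b - 20/9 → 169/54b
  leading term b: no divisor's leading term divides it; move 169/54b to the remainder.
  remainder 4/3b^2 + 169/54b ≠ 0; add g_3 = 4/3b^2 + 169/54b to the basis.

The other S-polynomials (S(f_1,g_3), S(f_2,g_3)) all reduce to 0 modulo the current basis, so we have a Gröbner basis.
Inter-reduce: drop elements whose leading term is divisible by another's, tail-reduce, and make monic.
Reduced Gröbner basis: {b^2 + 169/72b, a - 4/3b - 1}.

Buchberger on the second generating set:
h_1 = 63/5ab + 37a - 45/2b - 37, LT = ab.
h_2 = -108/5ab - 66a + 42b + 66, LT = ab.

S(h_1,h_2): lcm = ab. S = -5/42a + 10/63b + 5/42.
  leading term a: no divisor's leading term divides it; move -5/42a to the remainder.
  leading term b: no divisor's leading term divides it; move 10/63b to the remainder.
  leading term 1: no divisor's leading term divides it; move 5/42 to the remainder.
  remainder -5/42a + 10/63b + 5/42 ≠ 0; add k_3 = -5/42a + 10/63b + 5/42 to the basis.

S(h_1,k_3): lcm = ab. S = 4/3b^2 + 185/63a - 11/14b - 185/63.
  leading term b^2: no divisor's leading term divides it; move 4/3b^2 to the remainder.
  leading term a: subtract (-74/3)·k_3 from 185/63a - 11/14b - 185/63 → 169/54b
  leading term b: no divisor's leading term divides it; move 169/54b to the remainder.
  remainder 4/3b^2 + 169/54b ≠ 0; add k_4 = 4/3b^2 + 169/54b to the basis.

The other S-polynomials (S(h_2,k_3), S(h_1,k_4), S(h_2,k_4), S(k_3,k_4)) all reduce to 0 modulo the current basis, so we have a Gröbner basis.
Inter-reduce: drop elements whose leading term is divisible by another's, tail-reduce, and make monic.
Reduced Gröbner basis: {b^2 + 169/72b, a - 4/3b - 1}.

These coincide, so the ideals are equal.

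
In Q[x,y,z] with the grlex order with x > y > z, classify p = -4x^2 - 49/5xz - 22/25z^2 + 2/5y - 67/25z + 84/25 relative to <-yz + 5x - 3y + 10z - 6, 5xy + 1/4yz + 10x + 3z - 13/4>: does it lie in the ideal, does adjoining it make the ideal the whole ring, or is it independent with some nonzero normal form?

-4x^2 - 49/5xz - 22/25z^2 + 2/5y - 67/25z + 84/25 is independent of I; its normal form modulo I is 2/5y - 2z + 9/5.

First compute the reduced Gröbner basis of I by Buchberger's algorithm.
f_1 = -yz + 5x - 3y + 10z - 6, LT = yz.
f_2 = 5xy + 1/4yz + 10x + 3z - 13/4, LT = xy.

S(f_1,f_2): lcm = xyz. S = -1/20yz^2 - 5x^2 + 3xy - 12xz - 3/5z^2 + 6x + 13/20z.
  reduce S modulo (f_1, f_2):
  remainder -5x^2 - 49/4xz - 11/10z^2 - 17/20z + 39/20 ≠ 0; add h_3 = -5x^2 - 49/4xz - 11/10z^2 - 17/20z + 39/20 to the basis.

The other S-polynomials (S(f_1,h_3), S(f_2,h_3)) all reduce to 0 modulo the current basis, so we have a Gröbner basis.
Inter-reduce: drop elements whose leading term is divisible by another's, tail-reduce, and make monic.
Reduced Gröbner basis: {x^2 + 49/20xz + 11/50z^2 + 17/100z - 39/100, xy + 9/4x - 3/20y + 11/10z - 19/20, yz - 5x + 3y - 10z + 6}.
Label its elements g_1 = x^2 + 49/20xz + 11/50z^2 + 17/100z - 39/100, g_2 = xy + 9/4x - 3/20y + 11/10z - 19/20, g_3 = yz - 5x + 3y - 10z + 6.

Reduce p = -4x^2 - 49/5xz - 22/25z^2 + 2/5y - 67/25z + 84/25 modulo G:
  leading term x^2: subtract (-4)·g_1 from -4x^2 - 49/5xz - 22/25z^2 + 2/5y - 67/25z + 84/25 → 2/5y - 2z + 9/5
  leading term y: no divisor's leading term divides it; move 2/5y to the remainder.
  leading term z: no divisor's leading term divides it; move -2z to the remainder.
  leading term 1: no divisor's leading term divides it; move 9/5 to the remainder.
  normal form = 2/5y - 2z + 9/5.
The normal form is nonzero, so p ∉ I. Since p minus its normal form lies in I, I + (p) = I + (r) where r = 2/5y - 2z + 9/5; decide whether this ideal is the whole ring.
Run Buchberger on G together with r (pairs among the g_i already reduce to 0 since G is a Gröbner basis):
g_1 = x^2 + 49/20xz + 11/50z^2 + 17/100z - 39/100, LT = x^2.
g_2 = xy + 9/4x - 3/20y + 11/10z - 19/20, LT = xy.
g_3 = yz - 5x + 3y - 10z + 6, LT = yz.
r = 2/5y - 2z + 9/5, LT = y.

S(g_2,r): lcm = xy. S = 5xz - 9/4x - 3/20y + 11/10z - 19/20.
  reduce S modulo (g_1, g_2, g_3, r):
  remainder 5xz - 9/4x + 7/20z - 11/40 ≠ 0; add m_5 = 5xz - 9/4x + 7/20z - 11/40 to the basis.

S(g_3,r): lcm = yz. S = 5z^2 - 5x + 3y - 29/2z + 6.
  reduce S modulo (g_1, g_2, g_3, r, m_5):
  remainder 5z^2 - 5x + 1/2z - 15/2 ≠ 0; add m_6 = 5z^2 - 5x + 1/2z - 15/2 to the basis.

The other S-polynomials (S(g_1,g_2), S(g_1,g_3), S(g_1,r), S(g_2,g_3), S(g_1,m_5), S(g_2,m_5), S(g_3,m_5), S(r,m_5), S(g_1,m_6), S(g_2,m_6), S(g_3,m_6), S(r,m_6), S(m_5,m_6)) all reduce to 0 modulo the current basis, so we have a Gröbner basis.
Inter-reduce: drop elements whose leading term is divisible by another's, tail-reduce, and make monic.
Reduced Gröbner basis: {x^2 + 529/400x - 47/2000z + 299/4000, xz - 9/20x + 7/100z - 11/200, z^2 - x + 1/10z - 3/2, y - 5z + 9/2}.
The reduced Gröbner basis of I + (p) is {x^2 + 529/400x - 47/2000z + 299/4000, xz - 9/20x + 7/100z - 11/200, z^2 - x + 1/10z - 3/2, y - 5z + 9/2} ≠ {1}, a proper ideal, so the enlarged system stays consistent: p is independent of I, with normal form 2/5y - 2z + 9/5.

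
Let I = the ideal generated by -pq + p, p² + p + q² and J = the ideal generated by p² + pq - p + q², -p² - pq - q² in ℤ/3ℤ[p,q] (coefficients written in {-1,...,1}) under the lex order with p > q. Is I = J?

No, the ideals differ.

Since reduced Gröbner bases are canonical representatives of ideals under a given ordering, it suffices to compute and compare them.
Buchberger on the first generating set:
f_1 = -pq + p, LT = pq.
f_2 = p² + p + q², LT = p².

S(f_1,f_2): lcm = p²q. S = -p² - pq - q³.
  reduce S modulo (f_1, f_2):
  remainder -q³ + q² ≠ 0; add g_3 = -q³ + q² to the basis.

The other S-polynomials (S(f_1,g_3), S(f_2,g_3)) all reduce to 0 modulo the current basis, so we have a Gröbner basis.
Inter-reduce: drop elements whose leading term is divisible by another's, tail-reduce, and make monic.
Reduced Gröbner basis: {p² + p + q², pq - p, q³ - q²}.

Buchberger on the second generating set:
h_1 = p² + pq - p + q², LT = p².
h_2 = -p² - pq - q², LT = p².

S(h_1,h_2): lcm = p². S = -p.
  reduce S modulo (h_1, h_2):
  remainder -p ≠ 0; add k_3 = -p to the basis.

S(h_1,k_3): lcm = p². S = pq - p + q².
  reduce S modulo (h_1, h_2, k_3):
  remainder q² ≠ 0; add k_4 = q² to the basis.

The other S-polynomials (S(h_2,k_3), S(h_1,k_4), S(h_2,k_4), S(k_3,k_4)) all reduce to 0 modulo the current basis, so we have a Gröbner basis.
Inter-reduce: drop elements whose leading term is divisible by another's, tail-reduce, and make monic.
Reduced Gröbner basis: {p, q²}.

Since the reduced bases disagree, the two ideals are not the same.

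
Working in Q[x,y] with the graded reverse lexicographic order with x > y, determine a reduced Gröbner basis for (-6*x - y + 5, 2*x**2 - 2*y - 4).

f_1 = -6*x - y + 5, LT = x.
f_2 = 2*x**2 - 2*y - 4, LT = x**2.

S(f_1,f_2): lcm = x**2. S = 1/6*x*y - 5/6*x + y + 2.
  leading term x*y: subtract (-1/36*y)·f_1 from 1/6*x*y - 5/6*x + y + 2 → -1/36*y**2 - 5/6*x + 41/36*y + 2
  leading term y**2: no divisor's leading term divides it; move -1/36*y**2 to the remainder.
  leading term x: subtract (5/36)·f_1 from -5/6*x + 41/36*y + 2 → 23/18*y + 47/36
  leading term y: no divisor's leading term divides it; move 23/18*y to the remainder.
  leading term 1: no divisor's leading term divides it; move 47/36 to the remainder.
  remainder -1/36*y**2 + 23/18*y + 47/36 ≠ 0; add g_3 = -1/36*y**2 + 23/18*y + 47/36 to the basis.

S(f_1,g_3): leading monomials are coprime, so the S-polynomial reduces to 0 (Buchberger's first criterion).
S(f_2,g_3): leading monomials are coprime, so the S-polynomial reduces to 0 (Buchberger's first criterion).
Every S-polynomial of the final basis reduces to 0, so we have a Gröbner basis.
Inter-reduce: drop elements whose leading term is divisible by another's, tail-reduce, and make monic.

G = {y**2 - 46*y - 47, x + 1/6*y - 5/6}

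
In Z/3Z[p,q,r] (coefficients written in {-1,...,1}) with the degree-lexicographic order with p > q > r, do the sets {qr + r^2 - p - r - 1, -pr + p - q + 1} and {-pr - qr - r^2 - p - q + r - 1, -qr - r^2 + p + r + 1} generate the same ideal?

Yes, the ideals are equal.

Since reduced Gröbner bases are canonical representatives of ideals under a given ordering, it suffices to compute and compare them.
Buchberger on the first generating set:
f_1 = qr + r^2 - p - r - 1, LT = qr.
f_2 = -pr + p - q + 1, LT = pr.

S(f_1,f_2): lcm = pqr. S = pr^2 - p^2 + pq - pr - q^2 - p + q.
  reduce S modulo (f_1, f_2):
  remainder -p^2 + pq - q^2 + r^2 + p + q - 1 ≠ 0; add g_3 = -p^2 + pq - q^2 + r^2 + p + q - 1 to the basis.

The other S-polynomials (S(f_1,g_3), S(f_2,g_3)) all reduce to 0 modulo the current basis, so we have a Gröbner basis.
Inter-reduce: drop elements whose leading term is divisible by another's, tail-reduce, and make monic.
Reduced Gröbner basis: {p^2 - pq + q^2 - r^2 - p - q + 1, pr - p + q - 1, qr + r^2 - p - r - 1}.

Buchberger on the second generating set:
h_1 = -pr - qr - r^2 - p - q + r - 1, LT = pr.
h_2 = -qr - r^2 + p + r + 1, LT = qr.

S(h_1,h_2): lcm = pqr. S = -pr^2 + q^2r + qr^2 + p^2 + pq + pr + q^2 - qr + p + q.
  reduce S modulo (h_1, h_2):
  remainder p^2 - pq + q^2 - r^2 - p - q + 1 ≠ 0; add k_3 = p^2 - pq + q^2 - r^2 - p - q + 1 to the basis.

The other S-polynomials (S(h_1,k_3), S(h_2,k_3)) all reduce to 0 modulo the current basis, so we have a Gröbner basis.
Inter-reduce: drop elements whose leading term is divisible by another's, tail-reduce, and make monic.
Reduced Gröbner basis: {p^2 - pq + q^2 - r^2 - p - q + 1, pr - p + q - 1, qr + r^2 - p - r - 1}.

The two bases agree; hence the ideals are identical.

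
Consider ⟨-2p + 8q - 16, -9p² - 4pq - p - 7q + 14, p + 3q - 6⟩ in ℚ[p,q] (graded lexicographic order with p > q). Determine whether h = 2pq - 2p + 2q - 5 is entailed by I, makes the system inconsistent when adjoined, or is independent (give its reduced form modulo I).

Adjoining 2pq - 2p + 2q - 5 makes the ideal the whole ring: the system is inconsistent.

First compute the reduced Gröbner basis of I by Buchberger's algorithm.
f_1 = -2p + 8q - 16, LT = p.
f_2 = -9p² - 4pq - p - 7q + 14, LT = p².
f_3 = p + 3q - 6, LT = p.

S(f_1,f_2): lcm = p². S = -40/9pq + 71/9p - 7/9q + 14/9.
  leading term pq: subtract (20/9q)·f_1 from -40/9pq + 71/9p - 7/9q + 14/9 → -160/9q² + 71/9p + 313/9q + 14/9
  leading term q²: no divisor's leading term divides it; move -160/9q² to the remainder.
  leading term p: subtract (-71/18)·f_1 from 71/9p + 313/9q + 14/9 → 199/3q - 554/9
  leading term q: no divisor's leading term divides it; move 199/3q to the remainder.
  leading term 1: no divisor's leading term divides it; move -554/9 to the remainder.
  remainder -160/9q² + 199/3q - 554/9 ≠ 0; add k_4 = -160/9q² + 199/3q - 554/9 to the basis.

S(f_1,f_3): lcm = p. S = -7q + 14.
  leading term q: no divisor's leading term divides it; move -7q to the remainder.
  leading term 1: no divisor's leading term divides it; move 14 to the remainder.
  remainder -7q + 14 ≠ 0; add k_5 = -7q + 14 to the basis.

The other S-polynomials (S(f_2,f_3), S(f_1,k_4), S(f_2,k_4), S(f_3,k_4), S(f_1,k_5), S(f_2,k_5), S(f_3,k_5), S(k_4,k_5)) all reduce to 0 modulo the current basis, so we have a Gröbner basis.
Inter-reduce: drop elements whose leading term is divisible by another's, tail-reduce, and make monic.
Reduced Gröbner basis: {p, q - 2}.
Label its elements g_1 = p, g_2 = q - 2.

Reduce h = 2pq - 2p + 2q - 5 modulo G:
  leading term pq: subtract (2q)·g_1 from 2pq - 2p + 2q - 5 → -2p + 2q - 5
  leading term p: subtract (-2)·g_1 from -2p + 2q - 5 → 2q - 5
  leading term q: subtract (2)·g_2 from 2q - 5 → -1
  leading term 1: no divisor's leading term divides it; move -1 to the remainder.
  normal form = -1.
The normal form is nonzero, so h ∉ I. Since h minus its normal form lies in I, I + (h) = I + (r) where r = -1; decide whether this ideal is the whole ring.
Here r = -1 is a nonzero constant, hence a unit: 1 ∈ I + (h), the Gröbner basis of I + (h) is {1}, and the enlarged system has no common solution — adjoining h is inconsistent.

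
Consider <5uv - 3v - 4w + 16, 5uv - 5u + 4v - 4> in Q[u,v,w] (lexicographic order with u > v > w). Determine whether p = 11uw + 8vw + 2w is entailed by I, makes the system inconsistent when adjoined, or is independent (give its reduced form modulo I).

First compute the reduced Gröbner basis of I by Buchberger's algorithm.
f_1 = 5uv - 3v - 4w + 16, LT = uv.
f_2 = 5uv - 5u + 4v - 4, LT = uv.

S(f_1,f_2): lcm = uv. S = u - 7/5v - 4/5w + 4.
  leading term u: no divisor's leading term divides it; move u to the remainder.
  leading term v: no divisor's leading term divides it; move -7/5v to the remainder.
  leading term w: no divisor's leading term divides it; move -4/5w to the remainder.
  leading term 1: no divisor's leading term divides it; move 4 to the remainder.
  remainder u - 7/5v - 4/5w + 4 ≠ 0; add h_3 = u - 7/5v - 4/5w + 4 to the basis.

S(f_1,h_3): lcm = uv. S = 7/5v^2 + 4/5vw - 23/5v - 4/5w + 16/5.
  leading term v^2: no divisor's leading term divides it; move 7/5v^2 to the remainder.
  leading term vw: no divisor's leading term divides it; move 4/5vw to the remainder.
  leading term v: no divisor's leading term divides it; move -23/5v to the remainder.
  leading term w: no divisor's leading term divides it; move -4/5w to the remainder.
  leading term 1: no divisor's leading term divides it; move 16/5 to the remainder.
  remainder 7/5v^2 + 4/5vw - 23/5v - 4/5w + 16/5 ≠ 0; add h_4 = 7/5v^2 + 4/5vw - 23/5v - 4/5w + 16/5 to the basis.

The other S-polynomials (S(f_2,h_3), S(f_1,h_4), S(f_2,h_4), S(h_3,h_4)) all reduce to 0 modulo the current basis, so we have a Gröbner basis.
Inter-reduce: drop elements whose leading term is divisible by another's, tail-reduce, and make monic.
Reduced Gröbner basis: {u - 7/5v - 4/5w + 4, v^2 + 4/7vw - 23/7v - 4/7w + 16/7}.
Label its elements g_1 = u - 7/5v - 4/5w + 4, g_2 = v^2 + 4/7vw - 23/7v - 4/7w + 16/7.

Reduce p = 11uw + 8vw + 2w modulo G:
  leading term uw: subtract (11w)·g_1 from 11uw + 8vw + 2w → 117/5vw + 44/5w^2 - 42w
  leading term vw: no divisor's leading term divides it; move 117/5vw to the remainder.
  leading term w^2: no divisor's leading term divides it; move 44/5w^2 to the remainder.
  leading term w: no divisor's leading term divides it; move -42w to the remainder.
  normal form = 117/5vw + 44/5w^2 - 42w.
The normal form is nonzero, so p ∉ I. Since p minus its normal form lies in I, I + (p) = I + (r) where r = 117/5vw + 44/5w^2 - 42w; decide whether this ideal is the whole ring.
Run Buchberger on G together with r (pairs among the g_i already reduce to 0 since G is a Gröbner basis):
g_1 = u - 7/5v - 4/5w + 4, LT = u.
g_2 = v^2 + 4/7vw - 23/7v - 4/7w + 16/7, LT = v^2.
r = 117/5vw + 44/5w^2 - 42w, LT = vw.

S(g_2,r): lcm = v^2w. S = 160/819vw^2 - 407/273vw - 4/7w^2 + 16/7w.
  leading term vw^2: subtract (800/95823w)·r from 160/819vw^2 - 407/273vw - 4/7w^2 + 16/7w → -407/273vw - 7040/95823w^3 - 7052/31941w^2 + 16/7w
  leading term vw: subtract (-2035/31941)·r from -407/273vw - 7040/95823w^3 - 7052/31941w^2 + 16/7w → -7040/95823w^3 + 10856/31941w^2 - 4154/10647w
  leading term w^3: no divisor's leading term divides it; move -7040/95823w^3 to the remainder.
  leading term w^2: no divisor's leading term divides it; move 10856/31941w^2 to the remainder.
  leading term w: no divisor's leading term divides it; move -4154/10647w to the remainder.
  remainder -7040/95823w^3 + 10856/31941w^2 - 4154/10647w ≠ 0; add m_4 = -7040/95823w^3 + 10856/31941w^2 - 4154/10647w to the basis.

The other S-polynomials (S(g_1,g_2), S(g_1,r), S(g_1,m_4), S(g_2,m_4), S(r,m_4)) all reduce to 0 modulo the current basis, so we have a Gröbner basis.
Inter-reduce: drop elements whose leading term is divisible by another's, tail-reduce, and make monic.
Reduced Gröbner basis: {u - 7/5v - 4/5w + 4, v^2 - 23/7v - 176/819w^2 + 124/273w + 16/7, vw + 44/117w^2 - 70/39w, w^3 - 4071/880w^2 + 18693/3520w}.
The reduced Gröbner basis of I + (p) is {u - 7/5v - 4/5w + 4, v^2 - 23/7v - 176/819w^2 + 124/273w + 16/7, vw + 44/117w^2 - 70/39w, w^3 - 4071/880w^2 + 18693/3520w} ≠ {1}, a proper ideal, so the enlarged system stays consistent: p is independent of I, with normal form 117/5vw + 44/5w^2 - 42w.

11uw + 8vw + 2w is independent of I; its normal form modulo I is 117/5vw + 44/5w^2 - 42w.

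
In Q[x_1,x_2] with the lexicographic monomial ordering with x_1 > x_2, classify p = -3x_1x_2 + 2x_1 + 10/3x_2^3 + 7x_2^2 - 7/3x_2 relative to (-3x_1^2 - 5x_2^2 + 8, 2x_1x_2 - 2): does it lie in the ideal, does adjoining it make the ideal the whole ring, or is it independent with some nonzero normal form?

First compute the reduced Gröbner basis of I by Buchberger's algorithm.
f_1 = -3x_1^2 - 5x_2^2 + 8, LT = x_1^2.
f_2 = 2x_1x_2 - 2, LT = x_1x_2.

S(f_1,f_2): lcm = x_1^2x_2. S = x_1 + 5/3x_2^3 - 8/3x_2.
  leading term x_1: no divisor's leading term divides it; move x_1 to the remainder.
  leading term x_2^3: no divisor's leading term divides it; move 5/3x_2^3 to the remainder.
  leading term x_2: no divisor's leading term divides it; move -8/3x_2 to the remainder.
  remainder x_1 + 5/3x_2^3 - 8/3x_2 ≠ 0; add h_3 = x_1 + 5/3x_2^3 - 8/3x_2 to the basis.

S(f_2,h_3): lcm = x_1x_2. S = -5/3x_2^4 + 8/3x_2^2 - 1.
  leading term x_2^4: no divisor's leading term divides it; move -5/3x_2^4 to the remainder.
  leading term x_2^2: no divisor's leading term divides it; move 8/3x_2^2 to the remainder.
  leading term 1: no divisor's leading term divides it; move -1 to the remainder.
  remainder -5/3x_2^4 + 8/3x_2^2 - 1 ≠ 0; add h_4 = -5/3x_2^4 + 8/3x_2^2 - 1 to the basis.

The other S-polynomials (S(f_1,h_3), S(f_1,h_4), S(f_2,h_4), S(h_3,h_4)) all reduce to 0 modulo the current basis, so we have a Gröbner basis.
Inter-reduce: drop elements whose leading term is divisible by another's, tail-reduce, and make monic.
Reduced Gröbner basis: {x_1 + 5/3x_2^3 - 8/3x_2, x_2^4 - 8/5x_2^2 + 3/5}.
Label its elements g_1 = x_1 + 5/3x_2^3 - 8/3x_2, g_2 = x_2^4 - 8/5x_2^2 + 3/5.

Reduce p = -3x_1x_2 + 2x_1 + 10/3x_2^3 + 7x_2^2 - 7/3x_2 modulo G:
  leading term x_1x_2: subtract (-3x_2)·g_1 from -3x_1x_2 + 2x_1 + 10/3x_2^3 + 7x_2^2 - 7/3x_2 → 2x_1 + 5x_2^4 + 10/3x_2^3 - x_2^2 - 7/3x_2
  leading term x_1: subtract (2)·g_1 from 2x_1 + 5x_2^4 + 10/3x_2^3 - x_2^2 - 7/3x_2 → 5x_2^4 - x_2^2 + 3x_2
  leading term x_2^4: subtract (5)·g_2 from 5x_2^4 - x_2^2 + 3x_2 → 7x_2^2 + 3x_2 - 3
  leading term x_2^2: no divisor's leading term divides it; move 7x_2^2 to the remainder.
  leading term x_2: no divisor's leading term divides it; move 3x_2 to the remainder.
  leading term 1: no divisor's leading term divides it; move -3 to the remainder.
  normal form = 7x_2^2 + 3x_2 - 3.
The normal form is nonzero, so p ∉ I. Since p minus its normal form lies in I, I + (p) = I + (r) where r = 7x_2^2 + 3x_2 - 3; decide whether this ideal is the whole ring.
Run Buchberger on G together with r (pairs among the g_i already reduce to 0 since G is a Gröbner basis):
g_1 = x_1 + 5/3x_2^3 - 8/3x_2, LT = x_1.
g_2 = x_2^4 - 8/5x_2^2 + 3/5, LT = x_2^4.
r = 7x_2^2 + 3x_2 - 3, LT = x_2^2.

S(g_2,r): lcm = x_2^4. S = -3/7x_2^3 - 41/35x_2^2 + 3/5.
  leading term x_2^3: subtract (-3/49x_2)·r from -3/7x_2^3 - 41/35x_2^2 + 3/5 → -242/245x_2^2 - 9/49x_2 + 3/5
  leading term x_2^2: subtract (-242/1715)·r from -242/245x_2^2 - 9/49x_2 + 3/5 → 411/1715x_2 + 303/1715
  leading term x_2: no divisor's leading term divides it; move 411/1715x_2 to the remainder.
  leading term 1: no divisor's leading term divides it; move 303/1715 to the remainder.
  remainder 411/1715x_2 + 303/1715 ≠ 0; add m_4 = 411/1715x_2 + 303/1715 to the basis.

S(g_2,m_4): lcm = x_2^4. S = -101/137x_2^3 - 8/5x_2^2 + 3/5.
  leading term x_2^3: subtract (-101/959x_2)·r from -101/137x_2^3 - 8/5x_2^2 + 3/5 → -6157/4795x_2^2 - 303/959x_2 + 3/5
  leading term x_2^2: subtract (-6157/33565)·r from -6157/4795x_2^2 - 303/959x_2 + 3/5 → 7866/33565x_2 + 1668/33565
  leading term x_2: subtract (18354/18769)·m_4 from 7866/33565x_2 + 1668/33565 → -2310/18769
  leading term 1: no divisor's leading term divides it; move -2310/18769 to the remainder.
  remainder -2310/18769 ≠ 0; add m_5 = -2310/18769 to the basis.

The other S-polynomials (S(g_1,g_2), S(g_1,r), S(g_1,m_4), S(r,m_4), S(g_1,m_5), S(g_2,m_5), S(r,m_5), S(m_4,m_5)) all reduce to 0 modulo the current basis, so we have a Gröbner basis.
Inter-reduce: drop elements whose leading term is divisible by another's, tail-reduce, and make monic.
Reduced Gröbner basis: {1}.
The reduced Gröbner basis of I + (p) is {1}: the ideal is the whole ring, so the enlarged system has no common solution — adjoining p is inconsistent.

Ideal membership is decidable via reduction modulo a Gröbner basis.

Adjoining -3x_1x_2 + 2x_1 + 10/3x_2^3 + 7x_2^2 - 7/3x_2 makes the ideal the whole ring: the system is inconsistent.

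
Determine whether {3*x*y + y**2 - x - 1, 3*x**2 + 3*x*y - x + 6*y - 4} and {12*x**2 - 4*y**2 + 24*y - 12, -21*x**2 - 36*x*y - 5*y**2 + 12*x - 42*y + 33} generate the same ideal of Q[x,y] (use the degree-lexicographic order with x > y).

Equality of ideals is decidable: compute both reduced Gröbner bases (unique for the ordering) and check whether they agree.
Buchberger on the first generating set:
f_1 = 3*x*y + y**2 - x - 1, LT = x*y.
f_2 = 3*x**2 + 3*x*y - x + 6*y - 4, LT = x**2.

S(f_1,f_2): lcm = x**2*y. S = -2/3*x*y**2 - 1/3*x**2 + 1/3*x*y - 2*y**2 - 1/3*x + 4/3*y.
  reduce S modulo (f_1, f_2):
  remainder 2/9*y**3 - 58/27*y**2 - 8/27*x + 16/9*y - 8/27 ≠ 0; add g_3 = 2/9*y**3 - 58/27*y**2 - 8/27*x + 16/9*y - 8/27 to the basis.

The other S-polynomials (S(f_1,g_3), S(f_2,g_3)) all reduce to 0 modulo the current basis, so we have a Gröbner basis.
Inter-reduce: drop elements whose leading term is divisible by another's, tail-reduce, and make monic.
Reduced Gröbner basis: {y**3 - 29/3*y**2 - 4/3*x + 8*y - 4/3, x**2 - 1/3*y**2 + 2*y - 1, x*y + 1/3*y**2 - 1/3*x - 1/3}.

Buchberger on the second generating set:
h_1 = 12*x**2 - 4*y**2 + 24*y - 12, LT = x**2.
h_2 = -21*x**2 - 36*x*y - 5*y**2 + 12*x - 42*y + 33, LT = x**2.

S(h_1,h_2): lcm = x**2. S = -12/7*x*y - 4/7*y**2 + 4/7*x + 4/7.
  reduce S modulo (h_1, h_2):
  remainder -12/7*x*y - 4/7*y**2 + 4/7*x + 4/7 ≠ 0; add k_3 = -12/7*x*y - 4/7*y**2 + 4/7*x + 4/7 to the basis.

S(h_1,k_3): lcm = x**2*y. S = -1/3*x*y**2 - 1/3*y**3 + 1/3*x**2 + 2*y**2 + 1/3*x - y.
  reduce S modulo (h_1, h_2, k_3):
  remainder -2/9*y**3 + 58/27*y**2 + 8/27*x - 16/9*y + 8/27 ≠ 0; add k_4 = -2/9*y**3 + 58/27*y**2 + 8/27*x - 16/9*y + 8/27 to the basis.

The other S-polynomials (S(h_2,k_3), S(h_1,k_4), S(h_2,k_4), S(k_3,k_4)) all reduce to 0 modulo the current basis, so we have a Gröbner basis.
Inter-reduce: drop elements whose leading term is divisible by another's, tail-reduce, and make monic.
Reduced Gröbner basis: {y**3 - 29/3*y**2 - 4/3*x + 8*y - 4/3, x**2 - 1/3*y**2 + 2*y - 1, x*y + 1/3*y**2 - 1/3*x - 1/3}.

The two bases agree; hence the ideals are identical.

Yes, the ideals are equal.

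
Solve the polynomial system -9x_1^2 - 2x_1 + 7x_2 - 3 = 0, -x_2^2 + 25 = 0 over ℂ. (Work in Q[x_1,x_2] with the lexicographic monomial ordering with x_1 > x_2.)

{(-1/9 - sqrt(341)*I/9, -5), (-1/9 + sqrt(341)*I/9, -5), (-2, 5), (16/9, 5)}

Compute a lex Gröbner basis by Buchberger's algorithm.
f_1 = -9x_1^2 - 2x_1 + 7x_2 - 3, LT = x_1^2.
f_2 = -x_2^2 + 25, LT = x_2^2.

S(f_1,f_2): leading monomials are coprime, so the S-polynomial reduces to 0 (Buchberger's first criterion).
Every S-polynomial of the final basis reduces to 0, so we have a Gröbner basis.
Inter-reduce: drop elements whose leading term is divisible by another's, tail-reduce, and make monic.
Reduced Gröbner basis: {x_1^2 + 2/9x_1 - 7/9x_2 + 1/3, x_2^2 - 25}.

Elimination: the polynomial x_2^2 - 25 lies in the elimination ideal for x_2, so x_2 ∈ {-5, 5}. For each such x_2, the remaining basis elements (now univariate) give the rest of the solution.
  x_2 = -5: the earlier basis element becomes x_1^2 + 2/9x_1 + 38/9 = 0, giving x_1 = -1/9 - sqrt(341)*I/9, -1/9 + sqrt(341)*I/9 — points (-1/9 - sqrt(341)*I/9, -5), (-1/9 + sqrt(341)*I/9, -5).
  x_2 = 5: the earlier basis element becomes x_1^2 + 2/9x_1 - 32/9 = 0, giving x_1 = -2, 16/9 — points (-2, 5), (16/9, 5).
Each listed point satisfies every original equation (direct substitution).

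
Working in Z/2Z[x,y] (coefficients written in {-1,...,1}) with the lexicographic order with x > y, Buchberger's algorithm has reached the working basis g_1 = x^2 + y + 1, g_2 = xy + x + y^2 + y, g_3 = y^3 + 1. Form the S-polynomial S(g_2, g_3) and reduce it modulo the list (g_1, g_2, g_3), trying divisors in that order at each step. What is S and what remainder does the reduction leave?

lcm(LM(g_2), LM(g_3)) = xy^3.
S = (lcm/LT(g_2))·g_2 − (lcm/LT(g_3))·g_3 = xy^2 + x + y^4 + y^3.
Reduce S modulo (g_1, g_2, g_3) in that order:
  leading term xy^2: subtract (y)·g_2 from xy^2 + x + y^4 + y^3 → xy + x + y^4 + y^2
  leading term xy: subtract (1)·g_2 from xy + x + y^4 + y^2 → y^4 + y
  leading term y^4: subtract (y)·g_3 from y^4 + y → 0
The remainder is 0, so this S-polynomial contributes no new basis element.

S(g_2, g_3) = xy^2 + x + y^4 + y^3; remainder on division = 0.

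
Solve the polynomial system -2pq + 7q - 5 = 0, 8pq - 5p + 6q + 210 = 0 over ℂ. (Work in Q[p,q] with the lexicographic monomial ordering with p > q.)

{(4, -5), (75/2, -5/68)}

Compute a lex Gröbner basis by Buchberger's algorithm.
f_1 = -2pq + 7q - 5, LT = pq.
f_2 = 8pq - 5p + 6q + 210, LT = pq.

S(f_1,f_2): lcm = pq. S = \tfrac{5}{8}p - \tfrac{17}{4}q - \tfrac{95}{4}.
  leading term p: no divisor's leading term divides it; move \tfrac{5}{8}p to the remainder.
  leading term q: no divisor's leading term divides it; move -\tfrac{17}{4}q to the remainder.
  leading term 1: no divisor's leading term divides it; move -\tfrac{95}{4} to the remainder.
  remainder \tfrac{5}{8}p - \tfrac{17}{4}q - \tfrac{95}{4} ≠ 0; add h_3 = \tfrac{5}{8}p - \tfrac{17}{4}q - \tfrac{95}{4} to the basis.

S(f_1,h_3): lcm = pq. S = \tfrac{34}{5}q^{2} + \tfrac{69}{2}q + \tfrac{5}{2}.
  leading term q^{2}: no divisor's leading term divides it; move \tfrac{34}{5}q^{2} to the remainder.
  leading term q: no divisor's leading term divides it; move \tfrac{69}{2}q to the remainder.
  leading term 1: no divisor's leading term divides it; move \tfrac{5}{2} to the remainder.
  remainder \tfrac{34}{5}q^{2} + \tfrac{69}{2}q + \tfrac{5}{2} ≠ 0; add h_4 = \tfrac{34}{5}q^{2} + \tfrac{69}{2}q + \tfrac{5}{2} to the basis.

S(f_2,h_3): lcm = pq. S = -\tfrac{5}{8}p + \tfrac{34}{5}q^{2} + \tfrac{155}{4}q + \tfrac{105}{4}.
  leading term p: subtract (-1)·h_3 from -\tfrac{5}{8}p + \tfrac{34}{5}q^{2} + \tfrac{155}{4}q + \tfrac{105}{4} → \tfrac{34}{5}q^{2} + \tfrac{69}{2}q + \tfrac{5}{2}
  leading term q^{2}: subtract (1)·h_4 from \tfrac{34}{5}q^{2} + \tfrac{69}{2}q + \tfrac{5}{2} → 0
  remainder 0.

S(f_1,h_4): lcm = pq^{2}. S = -\tfrac{345}{68}pq - \tfrac{25}{68}p - \tfrac{7}{2}q^{2} + \tfrac{5}{2}q.
  leading term pq: subtract (\tfrac{345}{136})·f_1 from -\tfrac{345}{68}pq - \tfrac{25}{68}p - \tfrac{7}{2}q^{2} + \tfrac{5}{2}q → -\tfrac{25}{68}p - \tfrac{7}{2}q^{2} - \tfrac{2075}{136}q + \tfrac{1725}{136}
  leading term p: subtract (-\tfrac{10}{17})·h_3 from -\tfrac{25}{68}p - \tfrac{7}{2}q^{2} - \tfrac{2075}{136}q + \tfrac{1725}{136} → -\tfrac{7}{2}q^{2} - \tfrac{2415}{136}q - \tfrac{175}{136}
  leading term q^{2}: subtract (-\tfrac{35}{68})·h_4 from -\tfrac{7}{2}q^{2} - \tfrac{2415}{136}q - \tfrac{175}{136} → 0
  remainder 0.

S(f_2,h_4): lcm = pq^{2}. S = -\tfrac{775}{136}pq - \tfrac{25}{68}p + \tfrac{3}{4}q^{2} + \tfrac{105}{4}q.
  leading term pq: subtract (\tfrac{775}{272})·f_1 from -\tfrac{775}{136}pq - \tfrac{25}{68}p + \tfrac{3}{4}q^{2} + \tfrac{105}{4}q → -\tfrac{25}{68}p + \tfrac{3}{4}q^{2} + \tfrac{1715}{272}q + \tfrac{3875}{272}
  leading term p: subtract (-\tfrac{10}{17})·h_3 from -\tfrac{25}{68}p + \tfrac{3}{4}q^{2} + \tfrac{1715}{272}q + \tfrac{3875}{272} → \tfrac{3}{4}q^{2} + \tfrac{1035}{272}q + \tfrac{75}{272}
  leading term q^{2}: subtract (\tfrac{15}{136})·h_4 from \tfrac{3}{4}q^{2} + \tfrac{1035}{272}q + \tfrac{75}{272} → 0
  remainder 0.

S(h_3,h_4): leading monomials are coprime, so the S-polynomial reduces to 0 (Buchberger's first criterion).
Every S-polynomial of the final basis reduces to 0, so we have a Gröbner basis.
Inter-reduce: drop elements whose leading term is divisible by another's, tail-reduce, and make monic.
Reduced Gröbner basis: {p - \tfrac{34}{5}q - 38, q^{2} + \tfrac{345}{68}q + \tfrac{25}{68}}.

Elimination: the polynomial q^{2} + \tfrac{345}{68}q + \tfrac{25}{68} lies in the elimination ideal for q, so q ∈ {-5, -5/68}. For each such q, the remaining basis elements (now univariate) give the rest of the solution.
  q = -5: the earlier basis element becomes p - 4 = 0, giving p = 4 — point (4, -5).
  q = -5/68: the earlier basis element becomes p - \tfrac{75}{2} = 0, giving p = 75/2 — point (75/2, -5/68).
Check: every point annihilates each of the original generators.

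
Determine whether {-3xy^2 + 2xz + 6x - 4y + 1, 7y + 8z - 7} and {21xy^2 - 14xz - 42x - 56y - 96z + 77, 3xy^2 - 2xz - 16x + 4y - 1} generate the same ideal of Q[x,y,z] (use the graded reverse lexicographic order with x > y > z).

No, the ideals differ.

Two ideals are equal iff their reduced Gröbner bases coincide (the reduced basis is unique for a fixed ordering).
Buchberger on the first generating set:
f_1 = -3xy^2 + 2xz + 6x - 4y + 1, LT = xy^2.
f_2 = 7y + 8z - 7, LT = y.

S(f_1,f_2): lcm = xy^2. S = -8/7xyz + xy - 2/3xz - 2x + 4/3y - 1/3.
  leading term xyz: subtract (-8/49xz)·f_2 from -8/7xyz + xy - 2/3xz - 2x + 4/3y - 1/3 → 64/49xz^2 + xy - 38/21xz - 2x + 4/3y - 1/3
  leading term xz^2: no divisor's leading term divides it; move 64/49xz^2 to the remainder.
  leading term xy: subtract (1/7x)·f_2 from xy - 38/21xz - 2x + 4/3y - 1/3 → -62/21xz - x + 4/3y - 1/3
  leading term xz: no divisor's leading term divides it; move -62/21xz to the remainder.
  leading term x: no divisor's leading term divides it; move -x to the remainder.
  leading term y: subtract (4/21)·f_2 from 4/3y - 1/3 → -32/21z + 1
  leading term z: no divisor's leading term divides it; move -32/21z to the remainder.
  leading term 1: no divisor's leading term divides it; move 1 to the remainder.
  remainder 64/49xz^2 - 62/21xz - x - 32/21z + 1 ≠ 0; add g_3 = 64/49xz^2 - 62/21xz - x - 32/21z + 1 to the basis.

The other S-polynomials (S(f_1,g_3), S(f_2,g_3)) all reduce to 0 modulo the current basis, so we have a Gröbner basis.
Inter-reduce: drop elements whose leading term is divisible by another's, tail-reduce, and make monic.
Reduced Gröbner basis: {xz^2 - 217/96xz - 49/64x - 7/6z + 49/64, y + 8/7z - 1}.

Buchberger on the second generating set:
h_1 = 21xy^2 - 14xz - 42x - 56y - 96z + 77, LT = xy^2.
h_2 = 3xy^2 - 2xz - 16x + 4y - 1, LT = xy^2.

S(h_1,h_2): lcm = xy^2. S = 10/3x - 4y - 32/7z + 4.
  leading term x: no divisor's leading term divides it; move 10/3x to the remainder.
  leading term y: no divisor's leading term divides it; move -4y to the remainder.
  leading term z: no divisor's leading term divides it; move -32/7z to the remainder.
  leading term 1: no divisor's leading term divides it; move 4 to the remainder.
  remainder 10/3x - 4y - 32/7z + 4 ≠ 0; add k_3 = 10/3x - 4y - 32/7z + 4 to the basis.

S(h_1,k_3): lcm = xy^2. S = 6/5y^3 + 48/35y^2z - 6/5y^2 - 2/3xz - 2x - 8/3y - 32/7z + 11/3.
  leading term y^3: no divisor's leading term divides it; move 6/5y^3 to the remainder.
  leading term y^2z: no divisor's leading term divides it; move 48/35y^2z to the remainder.
  leading term y^2: no divisor's leading term divides it; move -6/5y^2 to the remainder.
  leading term xz: subtract (-1/5z)·k_3 from -2/3xz - 2x - 8/3y - 32/7z + 11/3 → -4/5yz - 32/35z^2 - 2x - 8/3y - 132/35z + 11/3
  leading term yz: no divisor's leading term divides it; move -4/5yz to the remainder.
  leading term z^2: no divisor's leading term divides it; move -32/35z^2 to the remainder.
  leading term x: subtract (-3/5)·k_3 from -2x - 8/3y - 132/35z + 11/3 → -76/15y - 228/35z + 91/15
  leading term y: no divisor's leading term divides it; move -76/15y to the remainder.
  leading term z: no divisor's leading term divides it; move -228/35z to the remainder.
  leading term 1: no divisor's leading term divides it; move 91/15 to the remainder.
  remainder 6/5y^3 + 48/35y^2z - 6/5y^2 - 4/5yz - 32/35z^2 - 76/15y - 228/35z + 91/15 ≠ 0; add k_4 = 6/5y^3 + 48/35y^2z - 6/5y^2 - 4/5yz - 32/35z^2 - 76/15y - 228/35z + 91/15 to the basis.

The other S-polynomials (S(h_2,k_3), S(h_1,k_4), S(h_2,k_4), S(k_3,k_4)) all reduce to 0 modulo the current basis, so we have a Gröbner basis.
Inter-reduce: drop elements whose leading term is divisible by another's, tail-reduce, and make monic.
Reduced Gröbner basis: {y^3 + 8/7y^2z - y^2 - 2/3yz - 16/21z^2 - 38/9y - 38/7z + 91/18, x - 6/5y - 48/35z + 6/5}.

Since the reduced bases disagree, the two ideals are not the same.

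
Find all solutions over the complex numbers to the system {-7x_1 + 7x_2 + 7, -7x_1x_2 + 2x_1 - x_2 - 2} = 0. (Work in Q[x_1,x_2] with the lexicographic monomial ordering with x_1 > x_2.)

{(1/7, -6/7), (1, 0)}

Compute a lex Gröbner basis by Buchberger's algorithm.
f_1 = -7x_1 + 7x_2 + 7, LT = x_1.
f_2 = -7x_1x_2 + 2x_1 - x_2 - 2, LT = x_1x_2.

S(f_1,f_2): lcm = x_1x_2. S = 2/7x_1 - x_2^2 - 8/7x_2 - 2/7.
  leading term x_1: subtract (-2/49)·f_1 from 2/7x_1 - x_2^2 - 8/7x_2 - 2/7 → -x_2^2 - 6/7x_2
  leading term x_2^2: no divisor's leading term divides it; move -x_2^2 to the remainder.
  leading term x_2: no divisor's leading term divides it; move -6/7x_2 to the remainder.
  remainder -x_2^2 - 6/7x_2 ≠ 0; add h_3 = -x_2^2 - 6/7x_2 to the basis.

The other S-polynomials (S(f_1,h_3), S(f_2,h_3)) all reduce to 0 modulo the current basis, so we have a Gröbner basis.
Inter-reduce: drop elements whose leading term is divisible by another's, tail-reduce, and make monic.
Reduced Gröbner basis: {x_1 - x_2 - 1, x_2^2 + 6/7x_2}.

A lex Gröbner basis eliminates variables successively. Here x_2^2 + 6/7x_2 depends only on x_2, with roots {-6/7, 0}; lifting each root through the earlier basis elements recovers the full solutions.
  x_2 = -6/7: the earlier basis element becomes x_1 - 1/7 = 0, giving x_1 = 1/7 — point (1/7, -6/7).
  x_2 = 0: the earlier basis element becomes x_1 - 1 = 0, giving x_1 = 1 — point (1, 0).
Substituting each solution back into the original system confirms all equations vanish.
This is the nonlinear analogue of row-reducing a linear system.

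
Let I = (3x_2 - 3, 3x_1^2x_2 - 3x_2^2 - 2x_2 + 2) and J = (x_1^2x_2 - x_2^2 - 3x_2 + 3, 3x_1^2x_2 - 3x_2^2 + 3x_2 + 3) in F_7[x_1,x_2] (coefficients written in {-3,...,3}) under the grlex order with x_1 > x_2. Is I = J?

No, the ideals differ.

Since reduced Gröbner bases are canonical representatives of ideals under a given ordering, it suffices to compute and compare them.
Buchberger on the first generating set:
f_1 = 3x_2 - 3, LT = x_2.
f_2 = 3x_1^2x_2 - 3x_2^2 - 2x_2 + 2, LT = x_1^2x_2.

S(f_1,f_2): lcm = x_1^2x_2. S = -x_1^2 + x_2^2 + 3x_2 - 3.
  leading term x_1^2: no divisor's leading term divides it; move -x_1^2 to the remainder.
  leading term x_2^2: subtract (-2x_2)·f_1 from x_2^2 + 3x_2 - 3 → -3x_2 - 3
  leading term x_2: subtract (-1)·f_1 from -3x_2 - 3 → 1
  leading term 1: no divisor's leading term divides it; move 1 to the remainder.
  remainder -x_1^2 + 1 ≠ 0; add g_3 = -x_1^2 + 1 to the basis.

The other S-polynomials (S(f_1,g_3), S(f_2,g_3)) all reduce to 0 modulo the current basis, so we have a Gröbner basis.
Inter-reduce: drop elements whose leading term is divisible by another's, tail-reduce, and make monic.
Reduced Gröbner basis: {x_1^2 - 1, x_2 - 1}.

Buchberger on the second generating set:
h_1 = x_1^2x_2 - x_2^2 - 3x_2 + 3, LT = x_1^2x_2.
h_2 = 3x_1^2x_2 - 3x_2^2 + 3x_2 + 3, LT = x_1^2x_2.

S(h_1,h_2): lcm = x_1^2x_2. S = 3x_2 + 2.
  leading term x_2: no divisor's leading term divides it; move 3x_2 to the remainder.
  leading term 1: no divisor's leading term divides it; move 2 to the remainder.
  remainder 3x_2 + 2 ≠ 0; add k_3 = 3x_2 + 2 to the basis.

S(h_1,k_3): lcm = x_1^2x_2. S = -3x_1^2 - x_2^2 - 3x_2 + 3.
  leading term x_1^2: no divisor's leading term divides it; move -3x_1^2 to the remainder.
  leading term x_2^2: subtract (2x_2)·k_3 from -x_2^2 - 3x_2 + 3 → 3
  leading term 1: no divisor's leading term divides it; move 3 to the remainder.
  remainder -3x_1^2 + 3 ≠ 0; add k_4 = -3x_1^2 + 3 to the basis.

The other S-polynomials (S(h_2,k_3), S(h_1,k_4), S(h_2,k_4), S(k_3,k_4)) all reduce to 0 modulo the current basis, so we have a Gröbner basis.
Inter-reduce: drop elements whose leading term is divisible by another's, tail-reduce, and make monic.
Reduced Gröbner basis: {x_1^2 - 1, x_2 + 3}.

The bases are distinct; the ideals are different.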